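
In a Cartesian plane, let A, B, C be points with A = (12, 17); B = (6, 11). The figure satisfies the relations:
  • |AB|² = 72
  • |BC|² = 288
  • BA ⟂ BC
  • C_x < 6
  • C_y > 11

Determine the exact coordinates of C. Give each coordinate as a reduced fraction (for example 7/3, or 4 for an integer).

C = (-6, 23)

1. C_x = -6  [[BA ⟂ BC ⇒ 6x+6y-102=0] ∩ [|C−(6, 11)|²=288]]
2. C_y = 23  [[BA ⟂ BC ⇒ 6x+6y-102=0] ∩ [|C−(6, 11)|²=288]]
   so C = (-6, 23)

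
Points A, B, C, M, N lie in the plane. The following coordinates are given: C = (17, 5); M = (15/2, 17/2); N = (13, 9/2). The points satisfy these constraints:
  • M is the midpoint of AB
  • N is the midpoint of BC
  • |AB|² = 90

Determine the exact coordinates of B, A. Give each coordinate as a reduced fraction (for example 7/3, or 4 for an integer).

1. B_x = 9  [B = 2·N−C = 2·(13, 9/2)−(17, 5)]
2. B_y = 4  [B = 2·N−C = 2·(13, 9/2)−(17, 5)]
   so B = (9, 4)
3. A_x = 6  [A = 2·M−B = 2·(15/2, 17/2)−(9, 4)]
4. A_y = 13  [A = 2·M−B = 2·(15/2, 17/2)−(9, 4)]
   so A = (6, 13)

B = (9, 4)
A = (6, 13)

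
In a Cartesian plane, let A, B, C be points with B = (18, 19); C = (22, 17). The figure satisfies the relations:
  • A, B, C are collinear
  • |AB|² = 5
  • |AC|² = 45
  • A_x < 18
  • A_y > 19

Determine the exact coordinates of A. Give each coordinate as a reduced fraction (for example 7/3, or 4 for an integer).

1. A_x = 16  [[A, B, C are collinear ⇒ 2x+4y-112=0] ∩ [|A−(18, 19)|²=5]]
2. A_y = 20  [[A, B, C are collinear ⇒ 2x+4y-112=0] ∩ [|A−(18, 19)|²=5]]
   so A = (16, 20)

A = (16, 20)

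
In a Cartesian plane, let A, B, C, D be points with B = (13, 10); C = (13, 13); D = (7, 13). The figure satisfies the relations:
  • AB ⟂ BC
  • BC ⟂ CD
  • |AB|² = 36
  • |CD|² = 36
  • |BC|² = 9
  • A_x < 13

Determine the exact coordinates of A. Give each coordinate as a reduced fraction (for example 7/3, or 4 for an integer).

A = (7, 10)

1. A_x = 7  [[AB ⟂ BC ⇒ -3y+30=0] ∩ [|A−(13, 10)|²=36]]
2. A_y = 10  [[AB ⟂ BC ⇒ -3y+30=0] ∩ [|A−(13, 10)|²=36]]
   so A = (7, 10)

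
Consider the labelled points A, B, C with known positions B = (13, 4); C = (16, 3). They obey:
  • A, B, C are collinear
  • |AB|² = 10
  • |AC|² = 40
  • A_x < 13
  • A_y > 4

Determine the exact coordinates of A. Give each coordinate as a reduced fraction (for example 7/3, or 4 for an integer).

A = (10, 5)

1. A_x = 10  [[A, B, C are collinear ⇒ 1x+3y-25=0] ∩ [|A−(13, 4)|²=10]]
2. A_y = 5  [[A, B, C are collinear ⇒ 1x+3y-25=0] ∩ [|A−(13, 4)|²=10]]
   so A = (10, 5)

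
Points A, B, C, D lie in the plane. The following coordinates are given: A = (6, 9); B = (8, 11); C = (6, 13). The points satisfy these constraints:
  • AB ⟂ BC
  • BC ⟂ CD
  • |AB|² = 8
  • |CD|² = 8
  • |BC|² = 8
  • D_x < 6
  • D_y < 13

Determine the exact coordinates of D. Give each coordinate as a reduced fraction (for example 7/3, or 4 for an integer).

D = (4, 11)

1. D_x = 4  [[BC ⟂ CD ⇒ -2x+2y-14=0] ∩ [|D−(6, 13)|²=8]]
2. D_y = 11  [[BC ⟂ CD ⇒ -2x+2y-14=0] ∩ [|D−(6, 13)|²=8]]
   so D = (4, 11)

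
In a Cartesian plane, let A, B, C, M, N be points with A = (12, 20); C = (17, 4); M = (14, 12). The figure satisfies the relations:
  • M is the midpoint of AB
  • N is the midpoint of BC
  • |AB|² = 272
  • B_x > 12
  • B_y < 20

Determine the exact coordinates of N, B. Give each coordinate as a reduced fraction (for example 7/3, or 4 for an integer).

1. B_x = 16  [B = 2·M−A = 2·(14, 12)−(12, 20)]
2. B_y = 4  [B = 2·M−A = 2·(14, 12)−(12, 20)]
   so B = (16, 4)
3. N_x = 33/2  [2·N = B+C = (16, 4)+(17, 4)]
4. N_y = 4  [2·N = B+C = (16, 4)+(17, 4)]
   so N = (33/2, 4)

N = (33/2, 4)
B = (16, 4)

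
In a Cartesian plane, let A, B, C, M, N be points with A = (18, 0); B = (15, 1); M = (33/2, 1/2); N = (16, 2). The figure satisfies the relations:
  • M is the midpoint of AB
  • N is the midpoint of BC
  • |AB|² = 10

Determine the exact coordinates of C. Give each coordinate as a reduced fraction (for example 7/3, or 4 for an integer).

1. C_x = 17  [C = 2·N−B = 2·(16, 2)−(15, 1)]
2. C_y = 3  [C = 2·N−B = 2·(16, 2)−(15, 1)]
   so C = (17, 3)

C = (17, 3)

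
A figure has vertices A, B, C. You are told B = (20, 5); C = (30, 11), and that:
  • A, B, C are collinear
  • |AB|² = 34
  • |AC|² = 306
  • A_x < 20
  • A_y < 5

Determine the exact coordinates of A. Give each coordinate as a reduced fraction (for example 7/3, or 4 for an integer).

A = (15, 2)

1. A_x = 15  [[A, B, C are collinear ⇒ -6x+10y+70=0] ∩ [|A−(20, 5)|²=34]]
2. A_y = 2  [[A, B, C are collinear ⇒ -6x+10y+70=0] ∩ [|A−(20, 5)|²=34]]
   so A = (15, 2)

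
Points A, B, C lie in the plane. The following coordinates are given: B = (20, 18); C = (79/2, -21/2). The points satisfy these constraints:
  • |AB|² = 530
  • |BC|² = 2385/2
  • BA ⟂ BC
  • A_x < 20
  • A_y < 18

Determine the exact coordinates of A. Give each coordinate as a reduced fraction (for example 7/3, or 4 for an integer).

A = (1, 5)

1. A_x = 1  [[BA ⟂ BC ⇒ 39/2x-57/2y+123=0] ∩ [|A−(20, 18)|²=530]]
2. A_y = 5  [[BA ⟂ BC ⇒ 39/2x-57/2y+123=0] ∩ [|A−(20, 18)|²=530]]
   so A = (1, 5)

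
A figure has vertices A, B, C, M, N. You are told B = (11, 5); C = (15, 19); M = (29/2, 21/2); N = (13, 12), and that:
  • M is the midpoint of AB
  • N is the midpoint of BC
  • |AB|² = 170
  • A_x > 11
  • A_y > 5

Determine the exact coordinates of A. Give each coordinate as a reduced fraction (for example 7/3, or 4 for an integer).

1. A_x = 18  [A = 2·M−B = 2·(29/2, 21/2)−(11, 5)]
2. A_y = 16  [A = 2·M−B = 2·(29/2, 21/2)−(11, 5)]
   so A = (18, 16)

A = (18, 16)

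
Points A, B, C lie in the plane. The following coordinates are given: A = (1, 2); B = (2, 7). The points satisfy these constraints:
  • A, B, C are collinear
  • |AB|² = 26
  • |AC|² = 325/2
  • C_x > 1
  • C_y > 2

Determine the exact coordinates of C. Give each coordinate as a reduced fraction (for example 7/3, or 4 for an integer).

C = (7/2, 29/2)

1. C_x = 7/2  [[A, B, C are collinear ⇒ -5x+1y+3=0] ∩ [|C−(1, 2)|²=325/2]]
2. C_y = 29/2  [[A, B, C are collinear ⇒ -5x+1y+3=0] ∩ [|C−(1, 2)|²=325/2]]
   so C = (7/2, 29/2)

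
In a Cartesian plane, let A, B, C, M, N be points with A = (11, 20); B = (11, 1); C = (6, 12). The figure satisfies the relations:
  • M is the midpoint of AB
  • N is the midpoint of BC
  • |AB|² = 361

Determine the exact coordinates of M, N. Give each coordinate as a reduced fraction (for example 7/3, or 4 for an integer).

M = (11, 21/2)
N = (17/2, 13/2)

1. M_x = 11  [2·M = A+B = (11, 20)+(11, 1)]
2. M_y = 21/2  [2·M = A+B = (11, 20)+(11, 1)]
   so M = (11, 21/2)
3. N_x = 17/2  [2·N = B+C = (11, 1)+(6, 12)]
4. N_y = 13/2  [2·N = B+C = (11, 1)+(6, 12)]
   so N = (17/2, 13/2)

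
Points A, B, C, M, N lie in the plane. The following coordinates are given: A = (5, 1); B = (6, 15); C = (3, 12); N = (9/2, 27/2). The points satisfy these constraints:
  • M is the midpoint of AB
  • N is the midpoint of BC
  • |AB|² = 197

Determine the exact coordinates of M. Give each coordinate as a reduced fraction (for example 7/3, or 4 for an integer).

M = (11/2, 8)

1. M_x = 11/2  [2·M = A+B = (5, 1)+(6, 15)]
2. M_y = 8  [2·M = A+B = (5, 1)+(6, 15)]
   so M = (11/2, 8)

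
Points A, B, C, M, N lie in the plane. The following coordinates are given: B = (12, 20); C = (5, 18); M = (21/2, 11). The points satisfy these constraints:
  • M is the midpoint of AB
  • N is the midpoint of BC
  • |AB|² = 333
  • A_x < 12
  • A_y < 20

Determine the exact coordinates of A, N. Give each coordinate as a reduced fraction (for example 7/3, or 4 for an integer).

A = (9, 2)
N = (17/2, 19)

1. A_x = 9  [A = 2·M−B = 2·(21/2, 11)−(12, 20)]
2. A_y = 2  [A = 2·M−B = 2·(21/2, 11)−(12, 20)]
   so A = (9, 2)
3. N_x = 17/2  [2·N = B+C = (12, 20)+(5, 18)]
4. N_y = 19  [2·N = B+C = (12, 20)+(5, 18)]
   so N = (17/2, 19)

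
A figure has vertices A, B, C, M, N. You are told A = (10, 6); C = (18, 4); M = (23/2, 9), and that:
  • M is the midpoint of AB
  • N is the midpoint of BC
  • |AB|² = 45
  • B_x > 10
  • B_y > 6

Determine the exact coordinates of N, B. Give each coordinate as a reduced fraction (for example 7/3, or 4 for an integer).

1. B_x = 13  [B = 2·M−A = 2·(23/2, 9)−(10, 6)]
2. B_y = 12  [B = 2·M−A = 2·(23/2, 9)−(10, 6)]
   so B = (13, 12)
3. N_x = 31/2  [2·N = B+C = (13, 12)+(18, 4)]
4. N_y = 8  [2·N = B+C = (13, 12)+(18, 4)]
   so N = (31/2, 8)

N = (31/2, 8)
B = (13, 12)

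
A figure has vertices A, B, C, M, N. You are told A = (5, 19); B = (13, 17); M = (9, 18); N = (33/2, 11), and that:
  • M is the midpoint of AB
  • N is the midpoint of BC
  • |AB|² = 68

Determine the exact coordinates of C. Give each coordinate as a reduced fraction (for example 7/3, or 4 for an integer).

C = (20, 5)

1. C_x = 20  [C = 2·N−B = 2·(33/2, 11)−(13, 17)]
2. C_y = 5  [C = 2·N−B = 2·(33/2, 11)−(13, 17)]
   so C = (20, 5)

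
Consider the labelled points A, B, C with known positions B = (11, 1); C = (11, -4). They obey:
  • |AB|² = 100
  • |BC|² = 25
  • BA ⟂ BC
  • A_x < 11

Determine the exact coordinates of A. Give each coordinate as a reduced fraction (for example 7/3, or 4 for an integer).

A = (1, 1)

1. A_x = 1  [[BA ⟂ BC ⇒ -5y+5=0] ∩ [|A−(11, 1)|²=100]]
2. A_y = 1  [[BA ⟂ BC ⇒ -5y+5=0] ∩ [|A−(11, 1)|²=100]]
   so A = (1, 1)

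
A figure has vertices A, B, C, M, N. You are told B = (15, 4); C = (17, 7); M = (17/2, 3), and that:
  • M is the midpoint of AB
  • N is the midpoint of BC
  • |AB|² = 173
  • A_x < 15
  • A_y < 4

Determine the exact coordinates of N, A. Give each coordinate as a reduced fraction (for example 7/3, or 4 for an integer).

N = (16, 11/2)
A = (2, 2)

1. A_x = 2  [A = 2·M−B = 2·(17/2, 3)−(15, 4)]
2. A_y = 2  [A = 2·M−B = 2·(17/2, 3)−(15, 4)]
   so A = (2, 2)
3. N_x = 16  [2·N = B+C = (15, 4)+(17, 7)]
4. N_y = 11/2  [2·N = B+C = (15, 4)+(17, 7)]
   so N = (16, 11/2)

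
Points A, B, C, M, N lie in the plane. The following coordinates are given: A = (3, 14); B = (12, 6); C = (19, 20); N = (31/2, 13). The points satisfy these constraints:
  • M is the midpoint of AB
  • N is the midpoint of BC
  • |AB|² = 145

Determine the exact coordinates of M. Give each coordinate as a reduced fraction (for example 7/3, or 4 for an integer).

M = (15/2, 10)

1. M_x = 15/2  [2·M = A+B = (3, 14)+(12, 6)]
2. M_y = 10  [2·M = A+B = (3, 14)+(12, 6)]
   so M = (15/2, 10)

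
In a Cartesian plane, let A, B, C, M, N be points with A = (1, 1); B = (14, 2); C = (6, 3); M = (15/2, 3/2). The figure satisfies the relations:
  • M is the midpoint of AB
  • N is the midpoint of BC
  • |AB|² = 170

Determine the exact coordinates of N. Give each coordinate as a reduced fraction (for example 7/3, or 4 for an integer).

N = (10, 5/2)

1. N_x = 10  [2·N = B+C = (14, 2)+(6, 3)]
2. N_y = 5/2  [2·N = B+C = (14, 2)+(6, 3)]
   so N = (10, 5/2)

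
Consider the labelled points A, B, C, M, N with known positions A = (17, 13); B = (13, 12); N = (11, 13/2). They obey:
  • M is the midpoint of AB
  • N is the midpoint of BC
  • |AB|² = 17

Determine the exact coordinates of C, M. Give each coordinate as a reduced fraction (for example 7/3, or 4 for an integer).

1. M_x = 15  [2·M = A+B = (17, 13)+(13, 12)]
2. M_y = 25/2  [2·M = A+B = (17, 13)+(13, 12)]
   so M = (15, 25/2)
3. C_x = 9  [C = 2·N−B = 2·(11, 13/2)−(13, 12)]
4. C_y = 1  [C = 2·N−B = 2·(11, 13/2)−(13, 12)]
   so C = (9, 1)

C = (9, 1)
M = (15, 25/2)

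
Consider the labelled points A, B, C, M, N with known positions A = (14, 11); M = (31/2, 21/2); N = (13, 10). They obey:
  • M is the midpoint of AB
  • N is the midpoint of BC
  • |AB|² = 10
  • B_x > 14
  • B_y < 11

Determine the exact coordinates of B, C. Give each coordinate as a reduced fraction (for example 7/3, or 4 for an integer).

B = (17, 10)
C = (9, 10)

1. B_x = 17  [B = 2·M−A = 2·(31/2, 21/2)−(14, 11)]
2. B_y = 10  [B = 2·M−A = 2·(31/2, 21/2)−(14, 11)]
   so B = (17, 10)
3. C_x = 9  [C = 2·N−B = 2·(13, 10)−(17, 10)]
4. C_y = 10  [C = 2·N−B = 2·(13, 10)−(17, 10)]
   so C = (9, 10)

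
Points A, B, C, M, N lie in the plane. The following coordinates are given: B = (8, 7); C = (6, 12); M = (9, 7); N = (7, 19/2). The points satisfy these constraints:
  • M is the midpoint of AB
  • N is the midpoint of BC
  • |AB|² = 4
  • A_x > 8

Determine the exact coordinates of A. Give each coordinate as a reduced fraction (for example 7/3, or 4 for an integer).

1. A_x = 10  [A = 2·M−B = 2·(9, 7)−(8, 7)]
2. A_y = 7  [A = 2·M−B = 2·(9, 7)−(8, 7)]
   so A = (10, 7)

A = (10, 7)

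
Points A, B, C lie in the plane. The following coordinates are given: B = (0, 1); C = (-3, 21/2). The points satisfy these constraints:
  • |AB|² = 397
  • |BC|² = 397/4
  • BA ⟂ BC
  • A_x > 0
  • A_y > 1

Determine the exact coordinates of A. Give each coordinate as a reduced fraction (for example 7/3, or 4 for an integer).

1. A_x = 19  [[BA ⟂ BC ⇒ -3x+19/2y-19/2=0] ∩ [|A−(0, 1)|²=397]]
2. A_y = 7  [[BA ⟂ BC ⇒ -3x+19/2y-19/2=0] ∩ [|A−(0, 1)|²=397]]
   so A = (19, 7)

A = (19, 7)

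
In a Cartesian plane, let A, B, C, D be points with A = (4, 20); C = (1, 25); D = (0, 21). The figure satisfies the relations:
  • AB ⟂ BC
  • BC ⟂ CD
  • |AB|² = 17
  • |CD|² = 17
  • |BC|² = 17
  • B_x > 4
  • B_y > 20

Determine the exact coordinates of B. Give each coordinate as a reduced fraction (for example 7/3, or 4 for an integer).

B = (5, 24)

1. B_x = 5  [[BC ⟂ CD ⇒ 1x+4y-101=0] ∩ [|B−(4, 20)|²=17]]
2. B_y = 24  [[BC ⟂ CD ⇒ 1x+4y-101=0] ∩ [|B−(4, 20)|²=17]]
   so B = (5, 24)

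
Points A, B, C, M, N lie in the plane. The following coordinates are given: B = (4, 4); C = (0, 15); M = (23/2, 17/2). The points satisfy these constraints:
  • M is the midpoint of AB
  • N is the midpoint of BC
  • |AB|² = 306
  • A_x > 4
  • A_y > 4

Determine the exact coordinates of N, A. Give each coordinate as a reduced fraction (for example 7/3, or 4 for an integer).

N = (2, 19/2)
A = (19, 13)

1. A_x = 19  [A = 2·M−B = 2·(23/2, 17/2)−(4, 4)]
2. A_y = 13  [A = 2·M−B = 2·(23/2, 17/2)−(4, 4)]
   so A = (19, 13)
3. N_x = 2  [2·N = B+C = (4, 4)+(0, 15)]
4. N_y = 19/2  [2·N = B+C = (4, 4)+(0, 15)]
   so N = (2, 19/2)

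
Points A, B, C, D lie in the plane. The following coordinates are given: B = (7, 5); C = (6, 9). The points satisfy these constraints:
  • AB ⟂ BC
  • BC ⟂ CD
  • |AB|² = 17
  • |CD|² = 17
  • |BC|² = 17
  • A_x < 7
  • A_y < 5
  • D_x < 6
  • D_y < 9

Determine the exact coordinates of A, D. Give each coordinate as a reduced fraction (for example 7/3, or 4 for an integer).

1. A_x = 3  [[AB ⟂ BC ⇒ 1x-4y+13=0] ∩ [|A−(7, 5)|²=17]]
2. A_y = 4  [[AB ⟂ BC ⇒ 1x-4y+13=0] ∩ [|A−(7, 5)|²=17]]
   so A = (3, 4)
3. D_x = 2  [[BC ⟂ CD ⇒ -1x+4y-30=0] ∩ [|D−(6, 9)|²=17]]
4. D_y = 8  [[BC ⟂ CD ⇒ -1x+4y-30=0] ∩ [|D−(6, 9)|²=17]]
   so D = (2, 8)

A = (3, 4)
D = (2, 8)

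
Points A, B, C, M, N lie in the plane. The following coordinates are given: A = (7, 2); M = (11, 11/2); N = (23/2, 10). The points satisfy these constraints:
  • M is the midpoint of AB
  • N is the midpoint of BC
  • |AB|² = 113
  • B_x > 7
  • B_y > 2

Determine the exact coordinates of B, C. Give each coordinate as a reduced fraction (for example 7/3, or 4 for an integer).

1. B_x = 15  [B = 2·M−A = 2·(11, 11/2)−(7, 2)]
2. B_y = 9  [B = 2·M−A = 2·(11, 11/2)−(7, 2)]
   so B = (15, 9)
3. C_x = 8  [C = 2·N−B = 2·(23/2, 10)−(15, 9)]
4. C_y = 11  [C = 2·N−B = 2·(23/2, 10)−(15, 9)]
   so C = (8, 11)

B = (15, 9)
C = (8, 11)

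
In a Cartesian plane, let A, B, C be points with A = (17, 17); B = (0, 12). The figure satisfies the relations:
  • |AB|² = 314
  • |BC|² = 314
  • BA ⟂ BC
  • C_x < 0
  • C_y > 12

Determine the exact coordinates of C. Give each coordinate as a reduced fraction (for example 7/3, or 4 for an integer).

1. C_x = -5  [[BA ⟂ BC ⇒ 17x+5y-60=0] ∩ [|C−(0, 12)|²=314]]
2. C_y = 29  [[BA ⟂ BC ⇒ 17x+5y-60=0] ∩ [|C−(0, 12)|²=314]]
   so C = (-5, 29)

C = (-5, 29)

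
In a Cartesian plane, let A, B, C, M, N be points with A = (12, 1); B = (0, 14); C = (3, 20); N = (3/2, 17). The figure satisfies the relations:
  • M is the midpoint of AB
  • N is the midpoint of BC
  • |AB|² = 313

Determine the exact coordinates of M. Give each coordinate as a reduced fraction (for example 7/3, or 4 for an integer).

1. M_x = 6  [2·M = A+B = (12, 1)+(0, 14)]
2. M_y = 15/2  [2·M = A+B = (12, 1)+(0, 14)]
   so M = (6, 15/2)

M = (6, 15/2)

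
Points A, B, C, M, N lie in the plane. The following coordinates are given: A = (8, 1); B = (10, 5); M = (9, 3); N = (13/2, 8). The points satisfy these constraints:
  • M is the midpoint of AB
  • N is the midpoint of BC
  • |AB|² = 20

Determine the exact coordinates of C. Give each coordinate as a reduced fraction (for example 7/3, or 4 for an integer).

C = (3, 11)

1. C_x = 3  [C = 2·N−B = 2·(13/2, 8)−(10, 5)]
2. C_y = 11  [C = 2·N−B = 2·(13/2, 8)−(10, 5)]
   so C = (3, 11)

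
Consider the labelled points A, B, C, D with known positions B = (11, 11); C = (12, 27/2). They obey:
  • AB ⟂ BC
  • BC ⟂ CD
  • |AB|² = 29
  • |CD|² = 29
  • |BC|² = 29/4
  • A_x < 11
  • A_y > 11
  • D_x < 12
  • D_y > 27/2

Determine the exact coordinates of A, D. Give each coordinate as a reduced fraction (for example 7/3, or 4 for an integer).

A = (6, 13)
D = (7, 31/2)

1. A_x = 6  [[AB ⟂ BC ⇒ -1x-5/2y+77/2=0] ∩ [|A−(11, 11)|²=29]]
2. A_y = 13  [[AB ⟂ BC ⇒ -1x-5/2y+77/2=0] ∩ [|A−(11, 11)|²=29]]
   so A = (6, 13)
3. D_x = 7  [[BC ⟂ CD ⇒ 1x+5/2y-183/4=0] ∩ [|D−(12, 27/2)|²=29]]
4. D_y = 31/2  [[BC ⟂ CD ⇒ 1x+5/2y-183/4=0] ∩ [|D−(12, 27/2)|²=29]]
   so D = (7, 31/2)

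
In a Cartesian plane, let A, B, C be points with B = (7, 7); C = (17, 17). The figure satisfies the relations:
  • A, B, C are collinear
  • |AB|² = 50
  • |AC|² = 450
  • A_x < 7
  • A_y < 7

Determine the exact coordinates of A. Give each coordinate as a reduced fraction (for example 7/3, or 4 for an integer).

1. A_x = 2  [[A, B, C are collinear ⇒ -10x+10y=0] ∩ [|A−(7, 7)|²=50]]
2. A_y = 2  [[A, B, C are collinear ⇒ -10x+10y=0] ∩ [|A−(7, 7)|²=50]]
   so A = (2, 2)

A = (2, 2)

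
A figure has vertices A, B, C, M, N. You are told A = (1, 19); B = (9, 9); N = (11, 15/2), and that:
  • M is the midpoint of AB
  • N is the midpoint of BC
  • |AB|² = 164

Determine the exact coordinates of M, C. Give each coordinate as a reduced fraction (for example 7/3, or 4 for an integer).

M = (5, 14)
C = (13, 6)

1. M_x = 5  [2·M = A+B = (1, 19)+(9, 9)]
2. M_y = 14  [2·M = A+B = (1, 19)+(9, 9)]
   so M = (5, 14)
3. C_x = 13  [C = 2·N−B = 2·(11, 15/2)−(9, 9)]
4. C_y = 6  [C = 2·N−B = 2·(11, 15/2)−(9, 9)]
   so C = (13, 6)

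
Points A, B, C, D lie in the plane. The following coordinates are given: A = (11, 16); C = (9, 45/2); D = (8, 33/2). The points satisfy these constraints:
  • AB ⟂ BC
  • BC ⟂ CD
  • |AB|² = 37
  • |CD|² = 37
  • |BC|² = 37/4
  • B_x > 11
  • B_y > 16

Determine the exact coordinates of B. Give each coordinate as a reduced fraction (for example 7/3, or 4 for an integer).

1. B_x = 12  [[BC ⟂ CD ⇒ 1x+6y-144=0] ∩ [|B−(11, 16)|²=37]]
2. B_y = 22  [[BC ⟂ CD ⇒ 1x+6y-144=0] ∩ [|B−(11, 16)|²=37]]
   so B = (12, 22)

B = (12, 22)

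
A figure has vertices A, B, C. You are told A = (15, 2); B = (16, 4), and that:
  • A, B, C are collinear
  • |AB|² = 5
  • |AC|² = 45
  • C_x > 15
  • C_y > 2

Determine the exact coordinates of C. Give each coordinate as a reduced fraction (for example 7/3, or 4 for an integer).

1. C_x = 18  [[A, B, C are collinear ⇒ -2x+1y+28=0] ∩ [|C−(15, 2)|²=45]]
2. C_y = 8  [[A, B, C are collinear ⇒ -2x+1y+28=0] ∩ [|C−(15, 2)|²=45]]
   so C = (18, 8)

C = (18, 8)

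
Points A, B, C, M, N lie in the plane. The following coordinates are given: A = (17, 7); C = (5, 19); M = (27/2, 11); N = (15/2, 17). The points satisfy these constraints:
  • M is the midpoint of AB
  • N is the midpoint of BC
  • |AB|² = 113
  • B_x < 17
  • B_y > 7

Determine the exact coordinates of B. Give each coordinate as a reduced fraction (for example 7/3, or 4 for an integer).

1. B_x = 10  [B = 2·M−A = 2·(27/2, 11)−(17, 7)]
2. B_y = 15  [B = 2·M−A = 2·(27/2, 11)−(17, 7)]
   so B = (10, 15)

B = (10, 15)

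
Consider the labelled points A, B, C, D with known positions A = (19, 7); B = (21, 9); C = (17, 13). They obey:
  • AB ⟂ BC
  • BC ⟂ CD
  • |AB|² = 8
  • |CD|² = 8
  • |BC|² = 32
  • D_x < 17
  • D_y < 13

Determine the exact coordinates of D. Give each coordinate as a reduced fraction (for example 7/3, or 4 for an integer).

D = (15, 11)

1. D_x = 15  [[BC ⟂ CD ⇒ -4x+4y+16=0] ∩ [|D−(17, 13)|²=8]]
2. D_y = 11  [[BC ⟂ CD ⇒ -4x+4y+16=0] ∩ [|D−(17, 13)|²=8]]
   so D = (15, 11)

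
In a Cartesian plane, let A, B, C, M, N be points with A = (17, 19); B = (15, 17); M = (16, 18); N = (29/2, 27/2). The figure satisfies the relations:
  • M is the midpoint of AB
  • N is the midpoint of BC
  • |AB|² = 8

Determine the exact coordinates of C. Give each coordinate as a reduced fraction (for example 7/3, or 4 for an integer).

C = (14, 10)

1. C_x = 14  [C = 2·N−B = 2·(29/2, 27/2)−(15, 17)]
2. C_y = 10  [C = 2·N−B = 2·(29/2, 27/2)−(15, 17)]
   so C = (14, 10)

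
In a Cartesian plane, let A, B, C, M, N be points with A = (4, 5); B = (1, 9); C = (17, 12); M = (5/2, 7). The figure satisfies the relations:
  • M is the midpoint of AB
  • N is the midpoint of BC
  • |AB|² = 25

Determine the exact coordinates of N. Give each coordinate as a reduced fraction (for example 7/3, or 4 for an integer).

1. N_x = 9  [2·N = B+C = (1, 9)+(17, 12)]
2. N_y = 21/2  [2·N = B+C = (1, 9)+(17, 12)]
   so N = (9, 21/2)

N = (9, 21/2)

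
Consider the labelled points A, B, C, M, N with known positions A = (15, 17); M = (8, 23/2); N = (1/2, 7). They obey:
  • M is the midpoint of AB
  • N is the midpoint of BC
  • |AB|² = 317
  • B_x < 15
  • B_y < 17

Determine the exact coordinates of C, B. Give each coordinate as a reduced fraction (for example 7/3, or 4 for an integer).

C = (0, 8)
B = (1, 6)

1. B_x = 1  [B = 2·M−A = 2·(8, 23/2)−(15, 17)]
2. B_y = 6  [B = 2·M−A = 2·(8, 23/2)−(15, 17)]
   so B = (1, 6)
3. C_x = 0  [C = 2·N−B = 2·(1/2, 7)−(1, 6)]
4. C_y = 8  [C = 2·N−B = 2·(1/2, 7)−(1, 6)]
   so C = (0, 8)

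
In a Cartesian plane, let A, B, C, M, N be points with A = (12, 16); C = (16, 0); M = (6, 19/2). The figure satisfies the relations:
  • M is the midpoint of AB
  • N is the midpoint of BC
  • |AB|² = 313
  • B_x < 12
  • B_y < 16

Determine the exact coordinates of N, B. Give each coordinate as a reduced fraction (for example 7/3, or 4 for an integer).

N = (8, 3/2)
B = (0, 3)

1. B_x = 0  [B = 2·M−A = 2·(6, 19/2)−(12, 16)]
2. B_y = 3  [B = 2·M−A = 2·(6, 19/2)−(12, 16)]
   so B = (0, 3)
3. N_x = 8  [2·N = B+C = (0, 3)+(16, 0)]
4. N_y = 3/2  [2·N = B+C = (0, 3)+(16, 0)]
   so N = (8, 3/2)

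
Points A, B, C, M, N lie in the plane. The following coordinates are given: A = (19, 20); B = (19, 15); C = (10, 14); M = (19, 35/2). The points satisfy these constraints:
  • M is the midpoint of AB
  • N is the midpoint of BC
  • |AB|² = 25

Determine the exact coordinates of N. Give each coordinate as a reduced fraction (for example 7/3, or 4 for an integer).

N = (29/2, 29/2)

1. N_x = 29/2  [2·N = B+C = (19, 15)+(10, 14)]
2. N_y = 29/2  [2·N = B+C = (19, 15)+(10, 14)]
   so N = (29/2, 29/2)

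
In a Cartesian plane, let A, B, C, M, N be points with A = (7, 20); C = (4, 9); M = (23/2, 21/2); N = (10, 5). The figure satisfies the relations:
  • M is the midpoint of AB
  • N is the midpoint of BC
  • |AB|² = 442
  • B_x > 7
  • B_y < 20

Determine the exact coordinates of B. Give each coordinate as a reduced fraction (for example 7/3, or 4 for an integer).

B = (16, 1)

1. B_x = 16  [B = 2·M−A = 2·(23/2, 21/2)−(7, 20)]
2. B_y = 1  [B = 2·M−A = 2·(23/2, 21/2)−(7, 20)]
   so B = (16, 1)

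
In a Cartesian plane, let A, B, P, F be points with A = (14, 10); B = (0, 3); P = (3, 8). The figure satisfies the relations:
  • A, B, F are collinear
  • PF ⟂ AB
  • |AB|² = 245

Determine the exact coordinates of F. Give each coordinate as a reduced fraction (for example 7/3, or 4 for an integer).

1. F_x = 22/5  [[A, B, F are collinear ⇒ 7x-14y+42=0] ∩ [PF ⟂ AB ⇒ -14x-7y+98=0]]
2. F_y = 26/5  [[A, B, F are collinear ⇒ 7x-14y+42=0] ∩ [PF ⟂ AB ⇒ -14x-7y+98=0]]
   so F = (22/5, 26/5)

F = (22/5, 26/5)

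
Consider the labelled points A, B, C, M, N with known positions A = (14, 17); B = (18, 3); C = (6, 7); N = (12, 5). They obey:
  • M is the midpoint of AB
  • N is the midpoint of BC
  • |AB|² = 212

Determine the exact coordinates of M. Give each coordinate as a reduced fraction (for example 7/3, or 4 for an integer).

M = (16, 10)

1. M_x = 16  [2·M = A+B = (14, 17)+(18, 3)]
2. M_y = 10  [2·M = A+B = (14, 17)+(18, 3)]
   so M = (16, 10)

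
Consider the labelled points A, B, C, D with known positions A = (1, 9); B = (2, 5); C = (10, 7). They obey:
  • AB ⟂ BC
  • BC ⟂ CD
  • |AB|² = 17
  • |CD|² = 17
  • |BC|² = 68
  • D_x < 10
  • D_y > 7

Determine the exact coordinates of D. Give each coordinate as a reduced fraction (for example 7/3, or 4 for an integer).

D = (9, 11)

1. D_x = 9  [[BC ⟂ CD ⇒ 8x+2y-94=0] ∩ [|D−(10, 7)|²=17]]
2. D_y = 11  [[BC ⟂ CD ⇒ 8x+2y-94=0] ∩ [|D−(10, 7)|²=17]]
   so D = (9, 11)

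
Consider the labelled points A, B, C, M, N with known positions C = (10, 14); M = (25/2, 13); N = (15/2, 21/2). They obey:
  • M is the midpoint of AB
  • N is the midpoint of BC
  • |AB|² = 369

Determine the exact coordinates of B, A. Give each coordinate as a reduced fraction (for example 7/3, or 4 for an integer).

B = (5, 7)
A = (20, 19)

1. B_x = 5  [B = 2·N−C = 2·(15/2, 21/2)−(10, 14)]
2. B_y = 7  [B = 2·N−C = 2·(15/2, 21/2)−(10, 14)]
   so B = (5, 7)
3. A_x = 20  [A = 2·M−B = 2·(25/2, 13)−(5, 7)]
4. A_y = 19  [A = 2·M−B = 2·(25/2, 13)−(5, 7)]
   so A = (20, 19)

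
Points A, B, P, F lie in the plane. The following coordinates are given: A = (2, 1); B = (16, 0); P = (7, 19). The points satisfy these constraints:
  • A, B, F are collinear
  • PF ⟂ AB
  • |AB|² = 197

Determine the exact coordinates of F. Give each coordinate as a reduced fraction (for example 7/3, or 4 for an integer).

F = (1122/197, 145/197)

1. F_x = 1122/197  [[A, B, F are collinear ⇒ 1x+14y-16=0] ∩ [PF ⟂ AB ⇒ 14x-1y-79=0]]
2. F_y = 145/197  [[A, B, F are collinear ⇒ 1x+14y-16=0] ∩ [PF ⟂ AB ⇒ 14x-1y-79=0]]
   so F = (1122/197, 145/197)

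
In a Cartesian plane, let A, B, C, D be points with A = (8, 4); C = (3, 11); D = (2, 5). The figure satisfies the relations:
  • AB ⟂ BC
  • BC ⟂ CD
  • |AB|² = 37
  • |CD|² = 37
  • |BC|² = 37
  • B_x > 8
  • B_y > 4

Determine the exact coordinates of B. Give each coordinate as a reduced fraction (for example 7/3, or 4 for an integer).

1. B_x = 9  [[BC ⟂ CD ⇒ 1x+6y-69=0] ∩ [|B−(8, 4)|²=37]]
2. B_y = 10  [[BC ⟂ CD ⇒ 1x+6y-69=0] ∩ [|B−(8, 4)|²=37]]
   so B = (9, 10)

B = (9, 10)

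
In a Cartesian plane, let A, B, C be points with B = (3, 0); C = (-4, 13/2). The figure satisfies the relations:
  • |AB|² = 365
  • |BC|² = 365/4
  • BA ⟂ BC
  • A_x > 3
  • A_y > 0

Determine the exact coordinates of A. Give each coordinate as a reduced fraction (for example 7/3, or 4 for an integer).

A = (16, 14)

1. A_x = 16  [[BA ⟂ BC ⇒ -7x+13/2y+21=0] ∩ [|A−(3, 0)|²=365]]
2. A_y = 14  [[BA ⟂ BC ⇒ -7x+13/2y+21=0] ∩ [|A−(3, 0)|²=365]]
   so A = (16, 14)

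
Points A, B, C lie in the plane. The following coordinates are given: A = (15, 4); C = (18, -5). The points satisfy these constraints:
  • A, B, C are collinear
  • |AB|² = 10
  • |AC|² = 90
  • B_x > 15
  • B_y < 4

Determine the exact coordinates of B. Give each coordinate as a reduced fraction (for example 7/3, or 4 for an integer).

B = (16, 1)

1. B_x = 16  [[A, B, C are collinear ⇒ -9x-3y+147=0] ∩ [|B−(15, 4)|²=10]]
2. B_y = 1  [[A, B, C are collinear ⇒ -9x-3y+147=0] ∩ [|B−(15, 4)|²=10]]
   so B = (16, 1)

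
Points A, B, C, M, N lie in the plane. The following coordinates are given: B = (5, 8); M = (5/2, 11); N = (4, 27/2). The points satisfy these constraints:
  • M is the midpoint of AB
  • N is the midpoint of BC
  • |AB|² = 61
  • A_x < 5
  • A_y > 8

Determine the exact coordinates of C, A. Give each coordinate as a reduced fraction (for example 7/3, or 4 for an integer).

C = (3, 19)
A = (0, 14)

1. A_x = 0  [A = 2·M−B = 2·(5/2, 11)−(5, 8)]
2. A_y = 14  [A = 2·M−B = 2·(5/2, 11)−(5, 8)]
   so A = (0, 14)
3. C_x = 3  [C = 2·N−B = 2·(4, 27/2)−(5, 8)]
4. C_y = 19  [C = 2·N−B = 2·(4, 27/2)−(5, 8)]
   so C = (3, 19)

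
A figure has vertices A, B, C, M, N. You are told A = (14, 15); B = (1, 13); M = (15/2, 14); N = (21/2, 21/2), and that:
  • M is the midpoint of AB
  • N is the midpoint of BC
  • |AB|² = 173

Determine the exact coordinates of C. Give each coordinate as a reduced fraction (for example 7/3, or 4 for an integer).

1. C_x = 20  [C = 2·N−B = 2·(21/2, 21/2)−(1, 13)]
2. C_y = 8  [C = 2·N−B = 2·(21/2, 21/2)−(1, 13)]
   so C = (20, 8)

C = (20, 8)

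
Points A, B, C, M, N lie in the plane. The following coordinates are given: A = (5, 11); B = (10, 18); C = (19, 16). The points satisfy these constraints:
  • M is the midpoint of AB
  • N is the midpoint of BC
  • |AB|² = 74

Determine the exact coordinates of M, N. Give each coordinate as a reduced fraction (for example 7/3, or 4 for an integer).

M = (15/2, 29/2)
N = (29/2, 17)

1. M_x = 15/2  [2·M = A+B = (5, 11)+(10, 18)]
2. M_y = 29/2  [2·M = A+B = (5, 11)+(10, 18)]
   so M = (15/2, 29/2)
3. N_x = 29/2  [2·N = B+C = (10, 18)+(19, 16)]
4. N_y = 17  [2·N = B+C = (10, 18)+(19, 16)]
   so N = (29/2, 17)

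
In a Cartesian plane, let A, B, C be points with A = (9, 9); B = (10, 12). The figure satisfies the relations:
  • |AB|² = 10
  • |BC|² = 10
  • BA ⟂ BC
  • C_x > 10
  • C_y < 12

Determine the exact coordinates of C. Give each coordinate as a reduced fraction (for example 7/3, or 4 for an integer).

C = (13, 11)

1. C_x = 13  [[BA ⟂ BC ⇒ -1x-3y+46=0] ∩ [|C−(10, 12)|²=10]]
2. C_y = 11  [[BA ⟂ BC ⇒ -1x-3y+46=0] ∩ [|C−(10, 12)|²=10]]
   so C = (13, 11)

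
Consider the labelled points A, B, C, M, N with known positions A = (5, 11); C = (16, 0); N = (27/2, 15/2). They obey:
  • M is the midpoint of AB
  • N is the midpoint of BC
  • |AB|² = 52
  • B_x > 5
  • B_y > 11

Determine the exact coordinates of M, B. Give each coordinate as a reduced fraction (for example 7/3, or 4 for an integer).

M = (8, 13)
B = (11, 15)

1. B_x = 11  [B = 2·N−C = 2·(27/2, 15/2)−(16, 0)]
2. B_y = 15  [B = 2·N−C = 2·(27/2, 15/2)−(16, 0)]
   so B = (11, 15)
3. M_x = 8  [2·M = A+B = (5, 11)+(11, 15)]
4. M_y = 13  [2·M = A+B = (5, 11)+(11, 15)]
   so M = (8, 13)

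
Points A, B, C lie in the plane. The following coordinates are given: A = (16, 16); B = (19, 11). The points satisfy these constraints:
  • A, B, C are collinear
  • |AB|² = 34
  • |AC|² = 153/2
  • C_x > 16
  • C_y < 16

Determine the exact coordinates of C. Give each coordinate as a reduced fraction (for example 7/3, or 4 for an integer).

1. C_x = 41/2  [[A, B, C are collinear ⇒ 5x+3y-128=0] ∩ [|C−(16, 16)|²=153/2]]
2. C_y = 17/2  [[A, B, C are collinear ⇒ 5x+3y-128=0] ∩ [|C−(16, 16)|²=153/2]]
   so C = (41/2, 17/2)

C = (41/2, 17/2)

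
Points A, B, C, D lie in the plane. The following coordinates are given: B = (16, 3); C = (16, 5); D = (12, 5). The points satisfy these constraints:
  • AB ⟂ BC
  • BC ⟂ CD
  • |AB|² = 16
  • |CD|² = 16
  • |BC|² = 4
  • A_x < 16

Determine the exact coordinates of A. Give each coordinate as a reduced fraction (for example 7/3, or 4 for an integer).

A = (12, 3)

1. A_x = 12  [[AB ⟂ BC ⇒ -2y+6=0] ∩ [|A−(16, 3)|²=16]]
2. A_y = 3  [[AB ⟂ BC ⇒ -2y+6=0] ∩ [|A−(16, 3)|²=16]]
   so A = (12, 3)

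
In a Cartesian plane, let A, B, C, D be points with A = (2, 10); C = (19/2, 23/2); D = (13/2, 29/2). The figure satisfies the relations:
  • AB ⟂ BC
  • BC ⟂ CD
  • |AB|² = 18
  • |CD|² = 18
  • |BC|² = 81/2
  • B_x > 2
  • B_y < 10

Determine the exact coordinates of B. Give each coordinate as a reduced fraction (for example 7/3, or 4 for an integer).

1. B_x = 5  [[BC ⟂ CD ⇒ 3x-3y+6=0] ∩ [|B−(2, 10)|²=18]]
2. B_y = 7  [[BC ⟂ CD ⇒ 3x-3y+6=0] ∩ [|B−(2, 10)|²=18]]
   so B = (5, 7)

B = (5, 7)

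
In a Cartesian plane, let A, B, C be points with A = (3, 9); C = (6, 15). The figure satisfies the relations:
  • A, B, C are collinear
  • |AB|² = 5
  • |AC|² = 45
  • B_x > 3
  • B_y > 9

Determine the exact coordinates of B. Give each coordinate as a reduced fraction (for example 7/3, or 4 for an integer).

B = (4, 11)

1. B_x = 4  [[A, B, C are collinear ⇒ 6x-3y+9=0] ∩ [|B−(3, 9)|²=5]]
2. B_y = 11  [[A, B, C are collinear ⇒ 6x-3y+9=0] ∩ [|B−(3, 9)|²=5]]
   so B = (4, 11)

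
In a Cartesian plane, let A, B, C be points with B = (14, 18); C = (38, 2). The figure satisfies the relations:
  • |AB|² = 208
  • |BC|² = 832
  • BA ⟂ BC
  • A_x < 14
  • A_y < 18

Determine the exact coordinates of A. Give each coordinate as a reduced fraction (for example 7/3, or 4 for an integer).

A = (6, 6)

1. A_x = 6  [[BA ⟂ BC ⇒ 24x-16y-48=0] ∩ [|A−(14, 18)|²=208]]
2. A_y = 6  [[BA ⟂ BC ⇒ 24x-16y-48=0] ∩ [|A−(14, 18)|²=208]]
   so A = (6, 6)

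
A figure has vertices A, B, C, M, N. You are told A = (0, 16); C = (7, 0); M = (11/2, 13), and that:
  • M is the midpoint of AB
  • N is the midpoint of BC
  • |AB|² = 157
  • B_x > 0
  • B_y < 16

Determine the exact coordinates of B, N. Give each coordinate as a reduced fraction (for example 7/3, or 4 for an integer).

B = (11, 10)
N = (9, 5)

1. B_x = 11  [B = 2·M−A = 2·(11/2, 13)−(0, 16)]
2. B_y = 10  [B = 2·M−A = 2·(11/2, 13)−(0, 16)]
   so B = (11, 10)
3. N_x = 9  [2·N = B+C = (11, 10)+(7, 0)]
4. N_y = 5  [2·N = B+C = (11, 10)+(7, 0)]
   so N = (9, 5)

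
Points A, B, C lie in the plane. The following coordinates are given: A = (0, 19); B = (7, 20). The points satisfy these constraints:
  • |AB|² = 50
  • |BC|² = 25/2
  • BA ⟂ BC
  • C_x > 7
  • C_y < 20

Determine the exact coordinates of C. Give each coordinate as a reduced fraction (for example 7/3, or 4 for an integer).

C = (15/2, 33/2)

1. C_x = 15/2  [[BA ⟂ BC ⇒ -7x-1y+69=0] ∩ [|C−(7, 20)|²=25/2]]
2. C_y = 33/2  [[BA ⟂ BC ⇒ -7x-1y+69=0] ∩ [|C−(7, 20)|²=25/2]]
   so C = (15/2, 33/2)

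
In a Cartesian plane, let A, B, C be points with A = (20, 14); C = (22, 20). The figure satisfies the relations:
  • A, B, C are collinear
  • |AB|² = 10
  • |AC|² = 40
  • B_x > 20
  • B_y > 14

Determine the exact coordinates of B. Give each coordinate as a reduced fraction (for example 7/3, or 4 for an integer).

1. B_x = 21  [[A, B, C are collinear ⇒ 6x-2y-92=0] ∩ [|B−(20, 14)|²=10]]
2. B_y = 17  [[A, B, C are collinear ⇒ 6x-2y-92=0] ∩ [|B−(20, 14)|²=10]]
   so B = (21, 17)

B = (21, 17)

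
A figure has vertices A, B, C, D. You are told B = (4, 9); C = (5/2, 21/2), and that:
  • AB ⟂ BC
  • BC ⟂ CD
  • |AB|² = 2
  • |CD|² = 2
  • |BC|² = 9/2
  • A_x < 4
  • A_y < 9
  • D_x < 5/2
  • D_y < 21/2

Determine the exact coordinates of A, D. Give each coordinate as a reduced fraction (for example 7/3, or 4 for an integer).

A = (3, 8)
D = (3/2, 19/2)

1. A_x = 3  [[AB ⟂ BC ⇒ 3/2x-3/2y+15/2=0] ∩ [|A−(4, 9)|²=2]]
2. A_y = 8  [[AB ⟂ BC ⇒ 3/2x-3/2y+15/2=0] ∩ [|A−(4, 9)|²=2]]
   so A = (3, 8)
3. D_x = 3/2  [[BC ⟂ CD ⇒ -3/2x+3/2y-12=0] ∩ [|D−(5/2, 21/2)|²=2]]
4. D_y = 19/2  [[BC ⟂ CD ⇒ -3/2x+3/2y-12=0] ∩ [|D−(5/2, 21/2)|²=2]]
   so D = (3/2, 19/2)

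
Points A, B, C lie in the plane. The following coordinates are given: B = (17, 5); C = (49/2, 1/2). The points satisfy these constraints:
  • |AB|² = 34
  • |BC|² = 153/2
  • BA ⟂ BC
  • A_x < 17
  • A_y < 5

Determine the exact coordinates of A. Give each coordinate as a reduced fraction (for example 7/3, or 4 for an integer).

A = (14, 0)

1. A_x = 14  [[BA ⟂ BC ⇒ 15/2x-9/2y-105=0] ∩ [|A−(17, 5)|²=34]]
2. A_y = 0  [[BA ⟂ BC ⇒ 15/2x-9/2y-105=0] ∩ [|A−(17, 5)|²=34]]
   so A = (14, 0)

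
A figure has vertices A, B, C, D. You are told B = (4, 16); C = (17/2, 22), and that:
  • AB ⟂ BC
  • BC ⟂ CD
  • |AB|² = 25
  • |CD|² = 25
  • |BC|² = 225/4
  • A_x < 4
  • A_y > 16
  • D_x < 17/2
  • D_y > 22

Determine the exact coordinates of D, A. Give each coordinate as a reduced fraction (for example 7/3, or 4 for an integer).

1. D_x = 9/2  [[BC ⟂ CD ⇒ 9/2x+6y-681/4=0] ∩ [|D−(17/2, 22)|²=25]]
2. D_y = 25  [[BC ⟂ CD ⇒ 9/2x+6y-681/4=0] ∩ [|D−(17/2, 22)|²=25]]
   so D = (9/2, 25)
3. A_x = 0  [[AB ⟂ BC ⇒ -9/2x-6y+114=0] ∩ [|A−(4, 16)|²=25]]
4. A_y = 19  [[AB ⟂ BC ⇒ -9/2x-6y+114=0] ∩ [|A−(4, 16)|²=25]]
   so A = (0, 19)

D = (9/2, 25)
A = (0, 19)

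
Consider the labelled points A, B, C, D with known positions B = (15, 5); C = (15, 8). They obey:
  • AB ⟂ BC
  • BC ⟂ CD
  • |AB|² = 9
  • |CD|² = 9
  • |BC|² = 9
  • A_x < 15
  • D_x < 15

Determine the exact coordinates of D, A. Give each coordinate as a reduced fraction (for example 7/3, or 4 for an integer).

D = (12, 8)
A = (12, 5)

1. D_x = 12  [[BC ⟂ CD ⇒ 3y-24=0] ∩ [|D−(15, 8)|²=9]]
2. D_y = 8  [[BC ⟂ CD ⇒ 3y-24=0] ∩ [|D−(15, 8)|²=9]]
   so D = (12, 8)
3. A_x = 12  [[AB ⟂ BC ⇒ -3y+15=0] ∩ [|A−(15, 5)|²=9]]
4. A_y = 5  [[AB ⟂ BC ⇒ -3y+15=0] ∩ [|A−(15, 5)|²=9]]
   so A = (12, 5)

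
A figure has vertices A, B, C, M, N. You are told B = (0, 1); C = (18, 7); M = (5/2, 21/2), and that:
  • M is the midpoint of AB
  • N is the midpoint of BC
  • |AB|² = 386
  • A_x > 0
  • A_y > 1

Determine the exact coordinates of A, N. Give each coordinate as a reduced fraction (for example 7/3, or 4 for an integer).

1. A_x = 5  [A = 2·M−B = 2·(5/2, 21/2)−(0, 1)]
2. A_y = 20  [A = 2·M−B = 2·(5/2, 21/2)−(0, 1)]
   so A = (5, 20)
3. N_x = 9  [2·N = B+C = (0, 1)+(18, 7)]
4. N_y = 4  [2·N = B+C = (0, 1)+(18, 7)]
   so N = (9, 4)

A = (5, 20)
N = (9, 4)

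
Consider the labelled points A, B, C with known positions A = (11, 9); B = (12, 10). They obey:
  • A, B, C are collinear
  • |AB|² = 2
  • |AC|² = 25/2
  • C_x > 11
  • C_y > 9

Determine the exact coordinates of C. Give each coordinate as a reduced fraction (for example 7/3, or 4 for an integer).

C = (27/2, 23/2)

1. C_x = 27/2  [[A, B, C are collinear ⇒ -1x+1y+2=0] ∩ [|C−(11, 9)|²=25/2]]
2. C_y = 23/2  [[A, B, C are collinear ⇒ -1x+1y+2=0] ∩ [|C−(11, 9)|²=25/2]]
   so C = (27/2, 23/2)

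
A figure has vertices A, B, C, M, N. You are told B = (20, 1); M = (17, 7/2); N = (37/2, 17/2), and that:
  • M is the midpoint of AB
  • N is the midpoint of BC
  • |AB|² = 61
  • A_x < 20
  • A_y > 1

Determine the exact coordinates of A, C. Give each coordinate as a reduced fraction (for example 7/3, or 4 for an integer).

A = (14, 6)
C = (17, 16)

1. A_x = 14  [A = 2·M−B = 2·(17, 7/2)−(20, 1)]
2. A_y = 6  [A = 2·M−B = 2·(17, 7/2)−(20, 1)]
   so A = (14, 6)
3. C_x = 17  [C = 2·N−B = 2·(37/2, 17/2)−(20, 1)]
4. C_y = 16  [C = 2·N−B = 2·(37/2, 17/2)−(20, 1)]
   so C = (17, 16)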